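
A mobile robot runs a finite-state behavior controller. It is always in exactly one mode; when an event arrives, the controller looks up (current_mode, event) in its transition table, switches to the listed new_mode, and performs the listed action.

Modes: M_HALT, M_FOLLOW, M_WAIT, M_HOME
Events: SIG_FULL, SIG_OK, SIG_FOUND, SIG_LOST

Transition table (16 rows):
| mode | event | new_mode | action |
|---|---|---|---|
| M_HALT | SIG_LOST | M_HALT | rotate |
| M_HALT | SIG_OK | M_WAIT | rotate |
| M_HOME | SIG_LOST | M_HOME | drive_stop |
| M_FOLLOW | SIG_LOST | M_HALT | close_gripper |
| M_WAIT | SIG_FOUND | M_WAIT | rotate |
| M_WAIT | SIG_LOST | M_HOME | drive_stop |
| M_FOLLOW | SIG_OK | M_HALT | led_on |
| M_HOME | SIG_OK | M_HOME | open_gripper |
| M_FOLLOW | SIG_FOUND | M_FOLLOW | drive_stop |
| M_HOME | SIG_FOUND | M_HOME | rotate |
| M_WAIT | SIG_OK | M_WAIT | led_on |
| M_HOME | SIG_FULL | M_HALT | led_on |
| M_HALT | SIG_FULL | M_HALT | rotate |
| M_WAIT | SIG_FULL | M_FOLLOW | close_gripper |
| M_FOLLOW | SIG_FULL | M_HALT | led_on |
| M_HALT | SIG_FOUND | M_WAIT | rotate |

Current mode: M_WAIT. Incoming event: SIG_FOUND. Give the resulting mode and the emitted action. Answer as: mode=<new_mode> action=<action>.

current mode = M_WAIT; filter table to that mode:
  (M_WAIT, SIG_FOUND) → (M_WAIT, rotate)  ← event matches
  (M_WAIT, SIG_LOST) → (M_HOME, drive_stop)
  (M_WAIT, SIG_OK) → (M_WAIT, led_on)
  (M_WAIT, SIG_FULL) → (M_FOLLOW, close_gripper)
event = SIG_FOUND selects (M_WAIT, rotate)

mode=M_WAIT action=rotate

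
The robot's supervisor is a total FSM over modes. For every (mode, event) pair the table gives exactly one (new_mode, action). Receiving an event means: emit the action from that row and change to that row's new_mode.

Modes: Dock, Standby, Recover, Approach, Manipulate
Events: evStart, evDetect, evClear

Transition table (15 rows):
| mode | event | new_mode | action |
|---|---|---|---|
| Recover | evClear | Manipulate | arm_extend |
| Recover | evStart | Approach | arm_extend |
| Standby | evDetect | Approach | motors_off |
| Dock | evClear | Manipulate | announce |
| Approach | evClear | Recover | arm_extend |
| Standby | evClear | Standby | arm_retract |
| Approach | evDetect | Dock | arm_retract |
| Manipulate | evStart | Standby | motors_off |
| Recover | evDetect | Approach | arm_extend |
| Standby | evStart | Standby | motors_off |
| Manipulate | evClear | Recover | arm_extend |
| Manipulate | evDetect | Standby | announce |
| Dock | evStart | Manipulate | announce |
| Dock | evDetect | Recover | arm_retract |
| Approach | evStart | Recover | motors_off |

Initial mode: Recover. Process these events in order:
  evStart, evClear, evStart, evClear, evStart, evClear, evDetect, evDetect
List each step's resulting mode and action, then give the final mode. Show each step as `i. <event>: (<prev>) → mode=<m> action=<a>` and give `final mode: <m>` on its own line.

final mode: Dock

1. evStart: (Recover) → mode=Approach action=arm_extend
2. evClear: (Approach) → mode=Recover action=arm_extend
3. evStart: (Recover) → mode=Approach action=arm_extend
4. evClear: (Approach) → mode=Recover action=arm_extend
5. evStart: (Recover) → mode=Approach action=arm_extend
6. evClear: (Approach) → mode=Recover action=arm_extend
7. evDetect: (Recover) → mode=Approach action=arm_extend
8. evDetect: (Approach) → mode=Dock action=arm_retract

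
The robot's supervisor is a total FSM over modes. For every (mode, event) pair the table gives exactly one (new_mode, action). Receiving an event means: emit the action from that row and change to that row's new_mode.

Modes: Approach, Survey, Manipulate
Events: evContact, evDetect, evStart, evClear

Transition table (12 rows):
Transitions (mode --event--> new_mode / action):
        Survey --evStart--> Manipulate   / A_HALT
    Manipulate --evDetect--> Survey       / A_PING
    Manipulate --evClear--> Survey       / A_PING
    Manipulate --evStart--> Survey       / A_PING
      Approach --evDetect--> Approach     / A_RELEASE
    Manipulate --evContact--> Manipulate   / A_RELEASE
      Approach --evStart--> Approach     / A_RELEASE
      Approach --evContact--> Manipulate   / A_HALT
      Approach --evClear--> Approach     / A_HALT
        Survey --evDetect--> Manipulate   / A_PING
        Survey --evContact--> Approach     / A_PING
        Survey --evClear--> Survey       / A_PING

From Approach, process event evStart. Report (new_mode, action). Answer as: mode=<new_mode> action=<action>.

mode=Approach action=A_RELEASE

current mode = Approach; filter table to that mode:
  (Approach, evDetect) → (Approach, A_RELEASE)
  (Approach, evStart) → (Approach, A_RELEASE)  ← event matches
  (Approach, evContact) → (Manipulate, A_HALT)
  (Approach, evClear) → (Approach, A_HALT)
event = evStart selects (Approach, A_RELEASE)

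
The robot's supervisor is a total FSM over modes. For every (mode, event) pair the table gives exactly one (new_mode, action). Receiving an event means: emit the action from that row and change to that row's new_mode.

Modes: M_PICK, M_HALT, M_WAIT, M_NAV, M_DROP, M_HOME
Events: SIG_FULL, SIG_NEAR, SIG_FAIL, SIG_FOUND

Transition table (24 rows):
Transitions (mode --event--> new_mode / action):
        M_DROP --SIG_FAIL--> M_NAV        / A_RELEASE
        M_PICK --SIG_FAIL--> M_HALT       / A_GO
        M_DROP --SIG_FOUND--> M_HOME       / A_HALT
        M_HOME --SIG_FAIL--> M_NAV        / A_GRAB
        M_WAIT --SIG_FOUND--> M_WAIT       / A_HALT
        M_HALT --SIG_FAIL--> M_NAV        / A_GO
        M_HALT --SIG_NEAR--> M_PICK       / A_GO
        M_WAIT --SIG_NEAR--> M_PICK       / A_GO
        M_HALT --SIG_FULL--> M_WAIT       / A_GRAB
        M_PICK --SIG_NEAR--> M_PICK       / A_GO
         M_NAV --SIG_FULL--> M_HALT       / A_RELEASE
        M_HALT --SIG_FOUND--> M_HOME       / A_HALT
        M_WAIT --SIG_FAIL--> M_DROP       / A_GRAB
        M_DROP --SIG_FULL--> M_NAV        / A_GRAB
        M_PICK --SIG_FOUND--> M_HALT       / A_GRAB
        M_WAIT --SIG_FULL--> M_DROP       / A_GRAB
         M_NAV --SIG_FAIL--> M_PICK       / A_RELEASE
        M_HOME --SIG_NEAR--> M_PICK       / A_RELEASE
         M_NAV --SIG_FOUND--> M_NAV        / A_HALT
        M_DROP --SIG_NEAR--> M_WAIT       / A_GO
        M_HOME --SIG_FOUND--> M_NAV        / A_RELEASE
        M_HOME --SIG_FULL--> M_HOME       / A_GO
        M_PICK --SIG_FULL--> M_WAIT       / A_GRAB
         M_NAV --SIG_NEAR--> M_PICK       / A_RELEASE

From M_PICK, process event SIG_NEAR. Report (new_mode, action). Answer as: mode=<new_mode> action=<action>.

mode=M_PICK action=A_GO

current mode = M_PICK; filter table to that mode:
  (M_PICK, SIG_FAIL) → (M_HALT, A_GO)
  (M_PICK, SIG_NEAR) → (M_PICK, A_GO)  ← event matches
  (M_PICK, SIG_FOUND) → (M_HALT, A_GRAB)
  (M_PICK, SIG_FULL) → (M_WAIT, A_GRAB)
event = SIG_NEAR selects (M_PICK, A_GO)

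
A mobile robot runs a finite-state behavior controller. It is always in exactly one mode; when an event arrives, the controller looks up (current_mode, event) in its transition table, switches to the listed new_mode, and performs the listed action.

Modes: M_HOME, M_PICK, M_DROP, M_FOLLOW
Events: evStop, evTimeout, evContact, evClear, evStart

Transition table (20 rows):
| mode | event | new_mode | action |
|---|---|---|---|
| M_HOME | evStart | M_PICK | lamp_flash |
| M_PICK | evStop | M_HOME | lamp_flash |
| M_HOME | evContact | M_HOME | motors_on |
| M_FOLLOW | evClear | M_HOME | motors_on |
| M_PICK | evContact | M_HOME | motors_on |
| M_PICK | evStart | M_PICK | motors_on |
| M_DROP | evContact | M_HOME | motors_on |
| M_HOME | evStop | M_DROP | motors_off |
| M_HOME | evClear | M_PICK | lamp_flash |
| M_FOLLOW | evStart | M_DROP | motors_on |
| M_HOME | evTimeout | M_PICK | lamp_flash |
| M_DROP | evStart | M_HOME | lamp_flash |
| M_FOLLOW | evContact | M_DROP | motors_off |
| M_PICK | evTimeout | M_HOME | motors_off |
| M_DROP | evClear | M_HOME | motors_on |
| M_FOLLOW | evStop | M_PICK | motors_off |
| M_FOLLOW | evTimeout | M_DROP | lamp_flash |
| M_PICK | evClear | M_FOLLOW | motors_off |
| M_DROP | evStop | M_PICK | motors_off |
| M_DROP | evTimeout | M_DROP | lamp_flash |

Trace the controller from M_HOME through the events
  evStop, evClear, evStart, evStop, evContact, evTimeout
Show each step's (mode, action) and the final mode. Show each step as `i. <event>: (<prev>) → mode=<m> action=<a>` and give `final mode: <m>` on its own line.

final mode: M_PICK

1. evStop: (M_HOME) → mode=M_DROP action=motors_off
2. evClear: (M_DROP) → mode=M_HOME action=motors_on
3. evStart: (M_HOME) → mode=M_PICK action=lamp_flash
4. evStop: (M_PICK) → mode=M_HOME action=lamp_flash
5. evContact: (M_HOME) → mode=M_HOME action=motors_on
6. evTimeout: (M_HOME) → mode=M_PICK action=lamp_flash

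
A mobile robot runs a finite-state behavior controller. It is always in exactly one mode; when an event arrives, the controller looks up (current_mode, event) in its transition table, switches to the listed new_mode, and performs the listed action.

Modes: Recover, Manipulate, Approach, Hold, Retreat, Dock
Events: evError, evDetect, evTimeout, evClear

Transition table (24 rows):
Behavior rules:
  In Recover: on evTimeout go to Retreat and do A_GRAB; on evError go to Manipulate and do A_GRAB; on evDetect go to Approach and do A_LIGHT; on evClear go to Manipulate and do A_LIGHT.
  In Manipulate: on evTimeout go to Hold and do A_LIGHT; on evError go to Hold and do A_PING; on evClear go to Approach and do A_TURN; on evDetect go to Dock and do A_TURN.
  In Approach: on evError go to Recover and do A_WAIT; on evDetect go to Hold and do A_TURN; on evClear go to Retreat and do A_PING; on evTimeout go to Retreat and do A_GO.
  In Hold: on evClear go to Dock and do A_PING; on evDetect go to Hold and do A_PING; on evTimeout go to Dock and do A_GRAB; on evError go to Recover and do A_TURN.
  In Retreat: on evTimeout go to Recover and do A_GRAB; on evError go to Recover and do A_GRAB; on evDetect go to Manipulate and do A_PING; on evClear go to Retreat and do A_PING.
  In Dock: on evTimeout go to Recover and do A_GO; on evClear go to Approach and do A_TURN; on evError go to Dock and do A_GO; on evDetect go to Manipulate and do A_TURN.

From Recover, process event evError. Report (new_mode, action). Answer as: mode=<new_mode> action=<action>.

current mode = Recover; filter table to that mode:
  (Recover, evTimeout) → (Retreat, A_GRAB)
  (Recover, evError) → (Manipulate, A_GRAB)  ← event matches
  (Recover, evDetect) → (Approach, A_LIGHT)
  (Recover, evClear) → (Manipulate, A_LIGHT)
event = evError selects (Manipulate, A_GRAB)

mode=Manipulate action=A_GRAB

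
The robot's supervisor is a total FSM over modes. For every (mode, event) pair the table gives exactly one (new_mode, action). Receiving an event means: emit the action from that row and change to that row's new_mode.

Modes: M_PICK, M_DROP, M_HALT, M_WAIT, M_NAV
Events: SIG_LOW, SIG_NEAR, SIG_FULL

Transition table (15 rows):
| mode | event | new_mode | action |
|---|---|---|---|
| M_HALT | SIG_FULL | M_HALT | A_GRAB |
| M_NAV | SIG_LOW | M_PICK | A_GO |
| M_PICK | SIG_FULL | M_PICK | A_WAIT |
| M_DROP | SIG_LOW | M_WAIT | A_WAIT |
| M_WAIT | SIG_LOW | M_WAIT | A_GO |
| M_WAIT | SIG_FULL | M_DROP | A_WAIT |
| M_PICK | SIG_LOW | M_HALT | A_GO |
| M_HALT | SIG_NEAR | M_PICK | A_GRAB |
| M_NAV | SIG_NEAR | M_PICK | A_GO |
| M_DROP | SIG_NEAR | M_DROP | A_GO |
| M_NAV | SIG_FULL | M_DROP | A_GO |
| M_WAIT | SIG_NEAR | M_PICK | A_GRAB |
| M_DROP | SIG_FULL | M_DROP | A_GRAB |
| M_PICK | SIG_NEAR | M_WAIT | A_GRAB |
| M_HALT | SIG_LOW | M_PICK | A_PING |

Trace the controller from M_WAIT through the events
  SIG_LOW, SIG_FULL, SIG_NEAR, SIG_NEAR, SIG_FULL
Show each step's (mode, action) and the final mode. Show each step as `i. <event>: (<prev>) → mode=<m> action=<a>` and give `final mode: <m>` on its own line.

final mode: M_DROP

1. SIG_LOW: (M_WAIT) → mode=M_WAIT action=A_GO
2. SIG_FULL: (M_WAIT) → mode=M_DROP action=A_WAIT
3. SIG_NEAR: (M_DROP) → mode=M_DROP action=A_GO
4. SIG_NEAR: (M_DROP) → mode=M_DROP action=A_GO
5. SIG_FULL: (M_DROP) → mode=M_DROP action=A_GRAB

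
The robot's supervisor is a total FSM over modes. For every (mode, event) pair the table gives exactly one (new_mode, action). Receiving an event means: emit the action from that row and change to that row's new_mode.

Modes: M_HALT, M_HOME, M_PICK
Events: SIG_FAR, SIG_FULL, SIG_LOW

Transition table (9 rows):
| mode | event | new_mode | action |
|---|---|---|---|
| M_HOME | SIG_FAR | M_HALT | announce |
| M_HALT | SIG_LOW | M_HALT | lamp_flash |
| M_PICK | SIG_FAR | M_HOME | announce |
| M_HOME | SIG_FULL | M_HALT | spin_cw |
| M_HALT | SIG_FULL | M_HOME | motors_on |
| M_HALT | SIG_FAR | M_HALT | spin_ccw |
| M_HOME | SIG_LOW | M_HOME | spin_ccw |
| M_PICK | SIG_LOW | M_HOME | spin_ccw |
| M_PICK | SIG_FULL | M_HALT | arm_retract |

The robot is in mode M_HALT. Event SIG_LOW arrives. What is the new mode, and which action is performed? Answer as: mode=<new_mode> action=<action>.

current mode = M_HALT; filter table to that mode:
  (M_HALT, SIG_LOW) → (M_HALT, lamp_flash)  ← event matches
  (M_HALT, SIG_FULL) → (M_HOME, motors_on)
  (M_HALT, SIG_FAR) → (M_HALT, spin_ccw)
event = SIG_LOW selects (M_HALT, lamp_flash)

mode=M_HALT action=lamp_flash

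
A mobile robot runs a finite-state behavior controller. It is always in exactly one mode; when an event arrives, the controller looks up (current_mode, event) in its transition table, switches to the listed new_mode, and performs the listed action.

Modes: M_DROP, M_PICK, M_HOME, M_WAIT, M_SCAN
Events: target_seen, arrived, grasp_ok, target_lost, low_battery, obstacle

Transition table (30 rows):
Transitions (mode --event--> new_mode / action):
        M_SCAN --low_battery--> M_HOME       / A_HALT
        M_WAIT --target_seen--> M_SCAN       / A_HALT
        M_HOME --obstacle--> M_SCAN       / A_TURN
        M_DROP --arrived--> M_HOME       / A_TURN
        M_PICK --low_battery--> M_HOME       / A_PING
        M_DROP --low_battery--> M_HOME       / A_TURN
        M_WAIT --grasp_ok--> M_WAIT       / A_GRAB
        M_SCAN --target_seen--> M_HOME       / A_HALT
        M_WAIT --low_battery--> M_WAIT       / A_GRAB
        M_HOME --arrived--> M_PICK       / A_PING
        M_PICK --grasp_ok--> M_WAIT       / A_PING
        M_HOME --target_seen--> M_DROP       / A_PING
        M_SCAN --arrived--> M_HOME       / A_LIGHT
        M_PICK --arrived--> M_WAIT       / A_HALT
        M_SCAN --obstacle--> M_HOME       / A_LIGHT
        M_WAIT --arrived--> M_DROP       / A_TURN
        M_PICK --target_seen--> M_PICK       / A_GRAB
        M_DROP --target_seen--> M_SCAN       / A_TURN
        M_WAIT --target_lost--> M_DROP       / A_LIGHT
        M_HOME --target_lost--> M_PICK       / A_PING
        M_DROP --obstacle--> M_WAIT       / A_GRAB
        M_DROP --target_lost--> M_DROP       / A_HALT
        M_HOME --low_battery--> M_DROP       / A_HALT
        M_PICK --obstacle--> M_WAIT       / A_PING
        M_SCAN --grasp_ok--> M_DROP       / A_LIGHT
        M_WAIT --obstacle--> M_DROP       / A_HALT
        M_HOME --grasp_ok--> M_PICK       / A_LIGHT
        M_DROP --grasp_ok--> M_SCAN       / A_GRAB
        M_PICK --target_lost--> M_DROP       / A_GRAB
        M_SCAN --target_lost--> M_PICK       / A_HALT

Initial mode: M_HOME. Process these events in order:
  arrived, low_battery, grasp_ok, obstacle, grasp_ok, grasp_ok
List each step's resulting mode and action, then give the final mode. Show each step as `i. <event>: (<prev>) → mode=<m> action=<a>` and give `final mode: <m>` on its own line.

final mode: M_WAIT

1. arrived: (M_HOME) → mode=M_PICK action=A_PING
2. low_battery: (M_PICK) → mode=M_HOME action=A_PING
3. grasp_ok: (M_HOME) → mode=M_PICK action=A_LIGHT
4. obstacle: (M_PICK) → mode=M_WAIT action=A_PING
5. grasp_ok: (M_WAIT) → mode=M_WAIT action=A_GRAB
6. grasp_ok: (M_WAIT) → mode=M_WAIT action=A_GRAB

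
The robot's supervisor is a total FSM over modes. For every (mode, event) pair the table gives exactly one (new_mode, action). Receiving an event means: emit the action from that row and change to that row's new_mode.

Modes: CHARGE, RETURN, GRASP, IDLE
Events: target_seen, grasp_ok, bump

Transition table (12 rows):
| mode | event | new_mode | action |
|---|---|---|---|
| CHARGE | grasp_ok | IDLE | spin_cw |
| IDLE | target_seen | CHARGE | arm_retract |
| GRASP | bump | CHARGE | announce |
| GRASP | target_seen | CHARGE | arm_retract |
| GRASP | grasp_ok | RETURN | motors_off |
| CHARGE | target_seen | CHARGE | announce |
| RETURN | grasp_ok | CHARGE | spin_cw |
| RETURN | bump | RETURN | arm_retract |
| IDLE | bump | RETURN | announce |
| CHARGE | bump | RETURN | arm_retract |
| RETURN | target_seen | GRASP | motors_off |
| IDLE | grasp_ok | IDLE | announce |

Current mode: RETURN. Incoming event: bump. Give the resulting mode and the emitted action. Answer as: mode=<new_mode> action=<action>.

current mode = RETURN; filter table to that mode:
  (RETURN, grasp_ok) → (CHARGE, spin_cw)
  (RETURN, bump) → (RETURN, arm_retract)  ← event matches
  (RETURN, target_seen) → (GRASP, motors_off)
event = bump selects (RETURN, arm_retract)

mode=RETURN action=arm_retract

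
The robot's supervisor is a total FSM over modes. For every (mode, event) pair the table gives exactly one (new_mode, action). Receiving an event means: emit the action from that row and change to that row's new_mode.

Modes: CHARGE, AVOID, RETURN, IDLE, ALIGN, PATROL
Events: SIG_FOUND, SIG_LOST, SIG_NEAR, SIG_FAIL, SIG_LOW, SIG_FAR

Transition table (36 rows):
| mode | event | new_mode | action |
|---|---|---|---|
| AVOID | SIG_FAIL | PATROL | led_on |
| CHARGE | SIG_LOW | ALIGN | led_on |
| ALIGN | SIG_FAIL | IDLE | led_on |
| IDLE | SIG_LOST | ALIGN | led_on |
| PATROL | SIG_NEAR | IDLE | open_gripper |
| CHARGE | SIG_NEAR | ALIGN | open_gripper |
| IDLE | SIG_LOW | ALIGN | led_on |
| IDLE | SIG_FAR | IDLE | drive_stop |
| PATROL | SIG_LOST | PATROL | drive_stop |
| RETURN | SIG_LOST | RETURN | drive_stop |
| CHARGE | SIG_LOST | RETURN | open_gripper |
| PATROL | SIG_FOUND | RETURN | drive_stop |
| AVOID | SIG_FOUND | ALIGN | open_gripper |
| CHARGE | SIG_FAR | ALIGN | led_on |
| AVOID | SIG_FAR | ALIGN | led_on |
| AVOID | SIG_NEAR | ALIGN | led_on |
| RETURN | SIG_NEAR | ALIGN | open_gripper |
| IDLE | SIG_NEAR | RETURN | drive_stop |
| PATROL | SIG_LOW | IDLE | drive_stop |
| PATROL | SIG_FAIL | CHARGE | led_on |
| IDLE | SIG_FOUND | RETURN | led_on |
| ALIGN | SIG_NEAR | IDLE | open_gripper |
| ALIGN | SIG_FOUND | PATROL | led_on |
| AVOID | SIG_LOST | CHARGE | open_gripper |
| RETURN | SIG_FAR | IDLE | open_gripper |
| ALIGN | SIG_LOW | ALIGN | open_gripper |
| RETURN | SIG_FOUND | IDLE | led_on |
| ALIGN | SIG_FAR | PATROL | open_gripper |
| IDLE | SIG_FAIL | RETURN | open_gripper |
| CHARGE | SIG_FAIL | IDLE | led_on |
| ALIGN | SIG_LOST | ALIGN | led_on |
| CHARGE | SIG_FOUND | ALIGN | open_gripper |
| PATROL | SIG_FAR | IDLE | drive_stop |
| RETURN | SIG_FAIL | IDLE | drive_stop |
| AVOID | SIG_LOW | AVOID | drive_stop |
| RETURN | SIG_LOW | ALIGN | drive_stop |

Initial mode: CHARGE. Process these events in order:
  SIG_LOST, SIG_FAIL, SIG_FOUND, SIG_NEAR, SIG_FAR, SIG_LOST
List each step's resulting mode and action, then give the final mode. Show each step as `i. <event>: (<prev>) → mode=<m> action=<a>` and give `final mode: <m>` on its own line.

1. SIG_LOST: (CHARGE) → mode=RETURN action=open_gripper
2. SIG_FAIL: (RETURN) → mode=IDLE action=drive_stop
3. SIG_FOUND: (IDLE) → mode=RETURN action=led_on
4. SIG_NEAR: (RETURN) → mode=ALIGN action=open_gripper
5. SIG_FAR: (ALIGN) → mode=PATROL action=open_gripper
6. SIG_LOST: (PATROL) → mode=PATROL action=drive_stop

final mode: PATROL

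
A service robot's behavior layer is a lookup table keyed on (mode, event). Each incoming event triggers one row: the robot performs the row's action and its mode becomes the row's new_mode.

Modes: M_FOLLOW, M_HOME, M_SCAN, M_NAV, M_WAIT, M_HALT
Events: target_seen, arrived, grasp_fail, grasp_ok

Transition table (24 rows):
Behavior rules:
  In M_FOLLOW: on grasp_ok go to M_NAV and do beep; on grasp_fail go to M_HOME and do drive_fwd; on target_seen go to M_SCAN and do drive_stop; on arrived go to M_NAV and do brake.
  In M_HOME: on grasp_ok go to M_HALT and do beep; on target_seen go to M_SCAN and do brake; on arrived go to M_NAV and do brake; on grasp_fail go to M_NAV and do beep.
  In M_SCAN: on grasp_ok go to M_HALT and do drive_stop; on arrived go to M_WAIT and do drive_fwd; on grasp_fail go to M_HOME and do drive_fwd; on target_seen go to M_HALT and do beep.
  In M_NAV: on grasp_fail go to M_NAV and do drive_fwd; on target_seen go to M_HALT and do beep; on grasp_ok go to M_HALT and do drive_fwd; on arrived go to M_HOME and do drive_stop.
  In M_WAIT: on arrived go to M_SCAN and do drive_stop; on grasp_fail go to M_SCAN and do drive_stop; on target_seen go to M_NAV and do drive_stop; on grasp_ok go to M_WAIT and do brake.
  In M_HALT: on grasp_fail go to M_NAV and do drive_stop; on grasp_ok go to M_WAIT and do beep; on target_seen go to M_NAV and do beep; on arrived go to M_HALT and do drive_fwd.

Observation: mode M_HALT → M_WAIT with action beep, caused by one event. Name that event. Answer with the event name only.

grasp_ok

try target_seen: (M_HALT, target_seen) → (M_NAV, beep)
try arrived: (M_HALT, arrived) → (M_HALT, drive_fwd)
try grasp_fail: (M_HALT, grasp_fail) → (M_NAV, drive_stop)
try grasp_ok: (M_HALT, grasp_ok) → (M_WAIT, beep)  ← matches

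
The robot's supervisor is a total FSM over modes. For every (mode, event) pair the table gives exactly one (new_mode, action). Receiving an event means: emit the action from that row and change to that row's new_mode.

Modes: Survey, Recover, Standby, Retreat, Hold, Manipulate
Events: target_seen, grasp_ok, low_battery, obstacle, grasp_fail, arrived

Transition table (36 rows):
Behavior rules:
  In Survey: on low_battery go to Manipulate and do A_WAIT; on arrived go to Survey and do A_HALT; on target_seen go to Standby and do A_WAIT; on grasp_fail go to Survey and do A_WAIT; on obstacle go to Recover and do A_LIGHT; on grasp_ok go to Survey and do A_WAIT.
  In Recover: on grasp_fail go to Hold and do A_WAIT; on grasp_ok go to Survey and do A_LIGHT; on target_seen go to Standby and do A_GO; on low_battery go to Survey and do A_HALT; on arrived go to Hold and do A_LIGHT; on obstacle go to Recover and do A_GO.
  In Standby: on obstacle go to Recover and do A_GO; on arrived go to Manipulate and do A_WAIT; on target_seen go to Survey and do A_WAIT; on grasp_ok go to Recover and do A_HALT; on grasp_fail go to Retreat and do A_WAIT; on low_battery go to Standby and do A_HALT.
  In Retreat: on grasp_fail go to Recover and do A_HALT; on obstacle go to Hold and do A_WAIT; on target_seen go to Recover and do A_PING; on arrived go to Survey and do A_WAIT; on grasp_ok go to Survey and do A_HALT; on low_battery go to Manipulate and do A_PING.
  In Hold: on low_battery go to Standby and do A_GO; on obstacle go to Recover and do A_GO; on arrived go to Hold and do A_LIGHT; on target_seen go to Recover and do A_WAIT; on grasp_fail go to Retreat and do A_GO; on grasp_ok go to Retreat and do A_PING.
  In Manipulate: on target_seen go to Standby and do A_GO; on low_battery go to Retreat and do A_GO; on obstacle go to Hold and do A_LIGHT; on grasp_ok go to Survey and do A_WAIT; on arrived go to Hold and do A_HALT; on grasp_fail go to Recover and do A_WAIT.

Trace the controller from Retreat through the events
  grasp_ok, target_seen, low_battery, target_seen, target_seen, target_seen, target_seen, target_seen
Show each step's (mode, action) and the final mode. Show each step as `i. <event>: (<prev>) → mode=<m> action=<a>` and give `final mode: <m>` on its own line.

final mode: Survey

1. grasp_ok: (Retreat) → mode=Survey action=A_HALT
2. target_seen: (Survey) → mode=Standby action=A_WAIT
3. low_battery: (Standby) → mode=Standby action=A_HALT
4. target_seen: (Standby) → mode=Survey action=A_WAIT
5. target_seen: (Survey) → mode=Standby action=A_WAIT
6. target_seen: (Standby) → mode=Survey action=A_WAIT
7. target_seen: (Survey) → mode=Standby action=A_WAIT
8. target_seen: (Standby) → mode=Survey action=A_WAIT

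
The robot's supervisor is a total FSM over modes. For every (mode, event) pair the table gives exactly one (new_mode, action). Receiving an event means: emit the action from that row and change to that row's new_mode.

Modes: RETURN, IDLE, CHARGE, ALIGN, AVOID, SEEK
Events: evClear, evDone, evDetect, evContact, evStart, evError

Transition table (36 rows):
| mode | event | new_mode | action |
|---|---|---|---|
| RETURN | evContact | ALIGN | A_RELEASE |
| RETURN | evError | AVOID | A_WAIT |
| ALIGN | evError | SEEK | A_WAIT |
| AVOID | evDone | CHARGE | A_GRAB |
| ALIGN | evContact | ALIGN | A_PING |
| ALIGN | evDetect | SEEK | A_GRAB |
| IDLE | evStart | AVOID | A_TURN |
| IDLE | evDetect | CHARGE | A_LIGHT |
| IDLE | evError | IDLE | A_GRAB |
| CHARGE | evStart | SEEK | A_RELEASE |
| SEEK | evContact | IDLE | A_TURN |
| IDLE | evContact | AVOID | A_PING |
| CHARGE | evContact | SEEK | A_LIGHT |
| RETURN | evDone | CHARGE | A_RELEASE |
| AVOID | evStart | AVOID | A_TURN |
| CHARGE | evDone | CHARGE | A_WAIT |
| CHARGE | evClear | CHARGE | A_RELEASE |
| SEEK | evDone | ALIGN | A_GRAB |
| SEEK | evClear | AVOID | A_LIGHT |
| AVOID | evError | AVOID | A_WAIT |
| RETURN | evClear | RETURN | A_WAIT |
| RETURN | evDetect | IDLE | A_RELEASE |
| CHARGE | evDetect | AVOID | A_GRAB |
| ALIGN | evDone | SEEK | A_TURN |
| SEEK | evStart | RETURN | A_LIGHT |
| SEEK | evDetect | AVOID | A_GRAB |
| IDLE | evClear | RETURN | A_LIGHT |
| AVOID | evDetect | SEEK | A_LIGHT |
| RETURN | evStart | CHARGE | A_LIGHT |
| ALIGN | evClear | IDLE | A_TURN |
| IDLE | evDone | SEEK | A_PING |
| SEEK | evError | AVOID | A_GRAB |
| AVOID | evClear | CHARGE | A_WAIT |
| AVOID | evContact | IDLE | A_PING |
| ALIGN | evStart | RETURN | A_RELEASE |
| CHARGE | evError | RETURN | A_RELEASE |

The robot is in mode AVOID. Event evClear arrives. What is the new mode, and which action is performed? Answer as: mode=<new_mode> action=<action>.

current mode = AVOID; filter table to that mode:
  (AVOID, evDone) → (CHARGE, A_GRAB)
  (AVOID, evStart) → (AVOID, A_TURN)
  (AVOID, evError) → (AVOID, A_WAIT)
  (AVOID, evDetect) → (SEEK, A_LIGHT)
  (AVOID, evClear) → (CHARGE, A_WAIT)  ← event matches
  (AVOID, evContact) → (IDLE, A_PING)
event = evClear selects (CHARGE, A_WAIT)

mode=CHARGE action=A_WAIT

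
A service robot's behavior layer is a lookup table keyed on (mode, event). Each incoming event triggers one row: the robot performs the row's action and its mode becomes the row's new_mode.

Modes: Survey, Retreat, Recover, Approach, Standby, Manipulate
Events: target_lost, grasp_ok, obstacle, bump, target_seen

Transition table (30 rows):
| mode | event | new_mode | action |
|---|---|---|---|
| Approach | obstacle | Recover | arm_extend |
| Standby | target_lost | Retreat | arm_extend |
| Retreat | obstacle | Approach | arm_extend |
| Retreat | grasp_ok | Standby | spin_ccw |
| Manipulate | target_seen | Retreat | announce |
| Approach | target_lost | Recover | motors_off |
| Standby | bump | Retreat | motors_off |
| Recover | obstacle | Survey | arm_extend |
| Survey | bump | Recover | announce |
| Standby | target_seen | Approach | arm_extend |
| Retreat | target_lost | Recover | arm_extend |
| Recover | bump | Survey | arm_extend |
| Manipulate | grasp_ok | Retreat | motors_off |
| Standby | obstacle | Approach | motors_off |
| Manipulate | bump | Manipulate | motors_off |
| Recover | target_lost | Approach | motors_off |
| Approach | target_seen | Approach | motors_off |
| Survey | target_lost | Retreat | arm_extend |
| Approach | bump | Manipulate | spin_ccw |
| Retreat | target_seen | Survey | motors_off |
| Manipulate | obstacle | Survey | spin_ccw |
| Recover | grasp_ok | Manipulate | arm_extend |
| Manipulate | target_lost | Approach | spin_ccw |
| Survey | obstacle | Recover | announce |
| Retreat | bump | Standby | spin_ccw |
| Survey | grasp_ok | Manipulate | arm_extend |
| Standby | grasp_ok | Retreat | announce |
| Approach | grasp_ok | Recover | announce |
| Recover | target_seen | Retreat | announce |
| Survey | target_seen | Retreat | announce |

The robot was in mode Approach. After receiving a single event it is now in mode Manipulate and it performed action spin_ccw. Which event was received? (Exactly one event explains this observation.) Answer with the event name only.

try target_lost: (Approach, target_lost) → (Recover, motors_off)
try grasp_ok: (Approach, grasp_ok) → (Recover, announce)
try obstacle: (Approach, obstacle) → (Recover, arm_extend)
try bump: (Approach, bump) → (Manipulate, spin_ccw)  ← matches
try target_seen: (Approach, target_seen) → (Approach, motors_off)

bump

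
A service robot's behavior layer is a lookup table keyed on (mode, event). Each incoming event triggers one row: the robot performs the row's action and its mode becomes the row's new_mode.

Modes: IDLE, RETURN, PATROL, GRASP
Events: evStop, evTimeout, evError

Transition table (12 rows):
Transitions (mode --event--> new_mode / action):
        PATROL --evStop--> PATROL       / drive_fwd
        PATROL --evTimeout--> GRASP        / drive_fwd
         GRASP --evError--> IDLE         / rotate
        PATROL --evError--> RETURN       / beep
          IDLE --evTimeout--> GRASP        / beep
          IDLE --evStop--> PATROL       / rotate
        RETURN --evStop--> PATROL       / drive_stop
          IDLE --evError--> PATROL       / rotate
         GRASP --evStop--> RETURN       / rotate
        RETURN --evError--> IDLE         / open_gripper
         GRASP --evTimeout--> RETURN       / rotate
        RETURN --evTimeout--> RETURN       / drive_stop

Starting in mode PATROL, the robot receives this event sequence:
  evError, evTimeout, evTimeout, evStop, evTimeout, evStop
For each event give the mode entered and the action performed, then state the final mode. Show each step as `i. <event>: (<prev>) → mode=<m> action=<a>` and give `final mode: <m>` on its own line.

1. evError: (PATROL) → mode=RETURN action=beep
2. evTimeout: (RETURN) → mode=RETURN action=drive_stop
3. evTimeout: (RETURN) → mode=RETURN action=drive_stop
4. evStop: (RETURN) → mode=PATROL action=drive_stop
5. evTimeout: (PATROL) → mode=GRASP action=drive_fwd
6. evStop: (GRASP) → mode=RETURN action=rotate

final mode: RETURN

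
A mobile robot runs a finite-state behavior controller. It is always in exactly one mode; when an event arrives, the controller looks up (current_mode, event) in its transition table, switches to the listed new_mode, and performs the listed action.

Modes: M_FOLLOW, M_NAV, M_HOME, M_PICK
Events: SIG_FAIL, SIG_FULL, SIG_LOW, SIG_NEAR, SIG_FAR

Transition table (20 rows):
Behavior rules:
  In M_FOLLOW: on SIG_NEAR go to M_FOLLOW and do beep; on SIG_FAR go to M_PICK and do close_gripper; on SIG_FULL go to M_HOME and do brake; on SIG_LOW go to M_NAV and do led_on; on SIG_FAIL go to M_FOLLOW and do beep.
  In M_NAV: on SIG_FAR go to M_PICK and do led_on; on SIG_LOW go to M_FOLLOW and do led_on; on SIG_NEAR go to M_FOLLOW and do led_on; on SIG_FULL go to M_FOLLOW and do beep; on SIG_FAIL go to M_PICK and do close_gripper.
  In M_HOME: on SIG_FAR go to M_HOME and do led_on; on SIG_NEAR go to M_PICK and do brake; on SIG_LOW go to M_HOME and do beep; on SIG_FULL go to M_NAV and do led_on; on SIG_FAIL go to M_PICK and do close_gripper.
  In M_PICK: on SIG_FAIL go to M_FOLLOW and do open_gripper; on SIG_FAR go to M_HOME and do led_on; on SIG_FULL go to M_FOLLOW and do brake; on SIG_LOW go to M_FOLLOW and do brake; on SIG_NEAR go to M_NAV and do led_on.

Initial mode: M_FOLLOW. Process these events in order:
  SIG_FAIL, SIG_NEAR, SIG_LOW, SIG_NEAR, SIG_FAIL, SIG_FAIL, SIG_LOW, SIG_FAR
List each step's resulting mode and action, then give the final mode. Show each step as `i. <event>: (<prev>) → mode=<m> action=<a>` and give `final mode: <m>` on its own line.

final mode: M_PICK

1. SIG_FAIL: (M_FOLLOW) → mode=M_FOLLOW action=beep
2. SIG_NEAR: (M_FOLLOW) → mode=M_FOLLOW action=beep
3. SIG_LOW: (M_FOLLOW) → mode=M_NAV action=led_on
4. SIG_NEAR: (M_NAV) → mode=M_FOLLOW action=led_on
5. SIG_FAIL: (M_FOLLOW) → mode=M_FOLLOW action=beep
6. SIG_FAIL: (M_FOLLOW) → mode=M_FOLLOW action=beep
7. SIG_LOW: (M_FOLLOW) → mode=M_NAV action=led_on
8. SIG_FAR: (M_NAV) → mode=M_PICK action=led_on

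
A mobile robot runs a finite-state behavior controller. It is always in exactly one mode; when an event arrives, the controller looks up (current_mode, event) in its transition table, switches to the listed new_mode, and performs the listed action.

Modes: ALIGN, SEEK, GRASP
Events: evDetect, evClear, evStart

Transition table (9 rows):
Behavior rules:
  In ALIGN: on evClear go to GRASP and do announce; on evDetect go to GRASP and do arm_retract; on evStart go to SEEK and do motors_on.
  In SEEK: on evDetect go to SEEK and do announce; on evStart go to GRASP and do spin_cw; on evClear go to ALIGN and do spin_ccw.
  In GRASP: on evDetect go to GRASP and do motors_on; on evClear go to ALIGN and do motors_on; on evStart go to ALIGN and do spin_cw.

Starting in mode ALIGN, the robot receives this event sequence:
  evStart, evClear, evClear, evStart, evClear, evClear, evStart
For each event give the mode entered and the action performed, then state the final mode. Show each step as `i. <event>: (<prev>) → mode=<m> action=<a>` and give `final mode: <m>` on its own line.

final mode: SEEK

1. evStart: (ALIGN) → mode=SEEK action=motors_on
2. evClear: (SEEK) → mode=ALIGN action=spin_ccw
3. evClear: (ALIGN) → mode=GRASP action=announce
4. evStart: (GRASP) → mode=ALIGN action=spin_cw
5. evClear: (ALIGN) → mode=GRASP action=announce
6. evClear: (GRASP) → mode=ALIGN action=motors_on
7. evStart: (ALIGN) → mode=SEEK action=motors_on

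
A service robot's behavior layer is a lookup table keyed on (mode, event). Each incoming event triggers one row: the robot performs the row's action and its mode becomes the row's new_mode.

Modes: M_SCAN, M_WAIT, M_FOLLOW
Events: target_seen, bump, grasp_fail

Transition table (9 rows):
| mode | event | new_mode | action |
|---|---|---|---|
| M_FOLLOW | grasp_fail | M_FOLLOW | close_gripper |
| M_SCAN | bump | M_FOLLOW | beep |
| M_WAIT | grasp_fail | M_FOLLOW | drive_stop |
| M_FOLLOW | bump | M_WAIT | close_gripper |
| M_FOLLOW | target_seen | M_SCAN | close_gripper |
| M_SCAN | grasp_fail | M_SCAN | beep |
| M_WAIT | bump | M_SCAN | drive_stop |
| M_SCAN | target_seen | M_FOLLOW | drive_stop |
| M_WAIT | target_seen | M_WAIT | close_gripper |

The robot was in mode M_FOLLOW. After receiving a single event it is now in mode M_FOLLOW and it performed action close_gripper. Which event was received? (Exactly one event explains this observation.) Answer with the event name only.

grasp_fail

try target_seen: (M_FOLLOW, target_seen) → (M_SCAN, close_gripper)
try bump: (M_FOLLOW, bump) → (M_WAIT, close_gripper)
try grasp_fail: (M_FOLLOW, grasp_fail) → (M_FOLLOW, close_gripper)  ← matches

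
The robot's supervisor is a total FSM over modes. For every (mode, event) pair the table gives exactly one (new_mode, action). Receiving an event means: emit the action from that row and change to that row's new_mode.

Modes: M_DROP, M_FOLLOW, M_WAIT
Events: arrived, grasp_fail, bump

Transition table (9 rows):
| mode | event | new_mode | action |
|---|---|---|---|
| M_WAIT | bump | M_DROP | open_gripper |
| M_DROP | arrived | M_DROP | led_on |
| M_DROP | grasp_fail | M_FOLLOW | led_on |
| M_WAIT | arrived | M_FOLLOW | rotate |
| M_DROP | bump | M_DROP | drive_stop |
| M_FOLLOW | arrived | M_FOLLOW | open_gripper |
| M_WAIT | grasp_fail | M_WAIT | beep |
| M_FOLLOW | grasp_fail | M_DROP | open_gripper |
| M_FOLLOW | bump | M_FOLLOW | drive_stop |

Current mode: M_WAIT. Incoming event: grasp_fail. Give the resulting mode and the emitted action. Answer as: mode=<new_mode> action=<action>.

current mode = M_WAIT; filter table to that mode:
  (M_WAIT, bump) → (M_DROP, open_gripper)
  (M_WAIT, arrived) → (M_FOLLOW, rotate)
  (M_WAIT, grasp_fail) → (M_WAIT, beep)  ← event matches
event = grasp_fail selects (M_WAIT, beep)

mode=M_WAIT action=beep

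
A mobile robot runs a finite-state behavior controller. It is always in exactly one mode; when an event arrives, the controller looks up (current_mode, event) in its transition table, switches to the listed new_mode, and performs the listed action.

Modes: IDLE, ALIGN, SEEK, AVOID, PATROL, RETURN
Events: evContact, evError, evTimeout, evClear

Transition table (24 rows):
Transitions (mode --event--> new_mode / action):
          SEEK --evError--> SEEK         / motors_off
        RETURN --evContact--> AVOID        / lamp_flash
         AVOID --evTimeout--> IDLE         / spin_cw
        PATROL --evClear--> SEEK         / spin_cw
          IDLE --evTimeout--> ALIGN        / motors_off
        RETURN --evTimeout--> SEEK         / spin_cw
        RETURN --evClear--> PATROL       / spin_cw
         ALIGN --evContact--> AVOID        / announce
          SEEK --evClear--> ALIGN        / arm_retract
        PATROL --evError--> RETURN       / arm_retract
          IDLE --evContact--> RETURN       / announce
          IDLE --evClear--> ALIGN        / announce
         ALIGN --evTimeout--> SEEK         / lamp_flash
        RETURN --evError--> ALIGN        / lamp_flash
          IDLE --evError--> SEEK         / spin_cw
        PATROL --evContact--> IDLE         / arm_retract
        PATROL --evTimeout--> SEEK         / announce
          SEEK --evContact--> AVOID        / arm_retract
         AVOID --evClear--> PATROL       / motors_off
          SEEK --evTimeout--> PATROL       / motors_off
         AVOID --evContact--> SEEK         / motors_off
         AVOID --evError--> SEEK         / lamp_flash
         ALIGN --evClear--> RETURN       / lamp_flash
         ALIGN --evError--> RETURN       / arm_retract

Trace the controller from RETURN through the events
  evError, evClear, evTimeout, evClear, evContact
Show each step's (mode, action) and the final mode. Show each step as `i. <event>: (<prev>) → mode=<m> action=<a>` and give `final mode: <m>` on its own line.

final mode: AVOID

1. evError: (RETURN) → mode=ALIGN action=lamp_flash
2. evClear: (ALIGN) → mode=RETURN action=lamp_flash
3. evTimeout: (RETURN) → mode=SEEK action=spin_cw
4. evClear: (SEEK) → mode=ALIGN action=arm_retract
5. evContact: (ALIGN) → mode=AVOID action=announce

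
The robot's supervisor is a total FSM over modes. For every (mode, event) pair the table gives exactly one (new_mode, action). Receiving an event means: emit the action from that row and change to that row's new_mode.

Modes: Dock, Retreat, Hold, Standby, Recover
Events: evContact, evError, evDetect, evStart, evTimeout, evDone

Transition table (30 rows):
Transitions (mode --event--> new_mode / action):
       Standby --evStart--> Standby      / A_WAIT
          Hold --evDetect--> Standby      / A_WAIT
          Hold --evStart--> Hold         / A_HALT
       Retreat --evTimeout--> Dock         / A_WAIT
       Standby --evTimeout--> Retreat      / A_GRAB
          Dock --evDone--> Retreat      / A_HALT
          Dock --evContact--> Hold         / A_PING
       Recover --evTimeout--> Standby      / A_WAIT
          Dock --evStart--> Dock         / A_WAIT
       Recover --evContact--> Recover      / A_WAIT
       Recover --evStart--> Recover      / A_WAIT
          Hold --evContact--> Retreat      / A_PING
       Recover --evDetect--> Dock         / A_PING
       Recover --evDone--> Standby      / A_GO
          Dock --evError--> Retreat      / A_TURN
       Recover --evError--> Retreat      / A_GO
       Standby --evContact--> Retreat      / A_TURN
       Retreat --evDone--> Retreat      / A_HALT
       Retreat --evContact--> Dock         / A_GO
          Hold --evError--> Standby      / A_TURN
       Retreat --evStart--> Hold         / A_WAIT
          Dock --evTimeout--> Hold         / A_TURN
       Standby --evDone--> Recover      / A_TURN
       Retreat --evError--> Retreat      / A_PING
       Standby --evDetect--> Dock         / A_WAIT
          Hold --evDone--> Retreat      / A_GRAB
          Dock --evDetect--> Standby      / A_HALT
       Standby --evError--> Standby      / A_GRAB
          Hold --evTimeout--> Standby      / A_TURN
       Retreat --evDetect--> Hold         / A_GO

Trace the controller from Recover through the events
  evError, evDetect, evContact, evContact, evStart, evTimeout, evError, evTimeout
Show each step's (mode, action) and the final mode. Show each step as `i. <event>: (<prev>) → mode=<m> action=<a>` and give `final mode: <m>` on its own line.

1. evError: (Recover) → mode=Retreat action=A_GO
2. evDetect: (Retreat) → mode=Hold action=A_GO
3. evContact: (Hold) → mode=Retreat action=A_PING
4. evContact: (Retreat) → mode=Dock action=A_GO
5. evStart: (Dock) → mode=Dock action=A_WAIT
6. evTimeout: (Dock) → mode=Hold action=A_TURN
7. evError: (Hold) → mode=Standby action=A_TURN
8. evTimeout: (Standby) → mode=Retreat action=A_GRAB

final mode: Retreat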